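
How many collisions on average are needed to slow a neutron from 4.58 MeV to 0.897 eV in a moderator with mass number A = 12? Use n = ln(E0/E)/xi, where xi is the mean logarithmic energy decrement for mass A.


xi = 1 + (A-1)^2/(2A)*ln((A-1)/(A+1)) = 0.1577690 (for A = 12)
n = ln(E0/E) / xi
n = ln(4.58e6 / 0.897) / 0.1577690
n = ln(5.105909e+06) / 0.1577690 = 97.902

97.902


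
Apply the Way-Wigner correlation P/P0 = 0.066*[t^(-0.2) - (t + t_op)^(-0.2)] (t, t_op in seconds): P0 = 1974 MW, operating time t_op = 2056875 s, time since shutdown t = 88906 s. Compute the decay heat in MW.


P/P0 = 0.066 * [t^(-0.2) - (t + t_op)^(-0.2)]
P/P0 = 0.066 * [88906^(-0.2) - (88906 + 2056875)^(-0.2)]
P/P0 = 0.066 * [0.1023797 - 0.05416053] = 0.003182465
P = 1974 * 0.003182465 = 6.2822 MW

6.2822


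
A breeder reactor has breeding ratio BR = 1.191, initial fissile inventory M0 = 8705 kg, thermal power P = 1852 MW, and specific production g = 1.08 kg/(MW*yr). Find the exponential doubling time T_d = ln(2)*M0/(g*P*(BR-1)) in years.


Breeding gain G = BR - 1 = 1.191 - 1 = 0.191
Fissile production rate = g * P * G = 1.08 * 1852 * 0.191 = 382.03056 kg/yr
T_d = ln(2) * M0 / (g * P * G)
T_d = ln(2) * 8705 / 382.03056 = 15.794 yr

15.794


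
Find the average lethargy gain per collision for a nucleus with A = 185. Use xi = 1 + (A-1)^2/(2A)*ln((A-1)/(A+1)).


xi = 1 + (A-1)^2/(2A) * ln((A-1)/(A+1))
xi = 1 + (185-1)^2/(2*185) * ln((185-1)/(185 +1))
xi = 0.010772

0.010772


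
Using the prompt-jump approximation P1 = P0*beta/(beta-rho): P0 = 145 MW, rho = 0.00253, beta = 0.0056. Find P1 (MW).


P1/P0 = beta / (beta - rho)
P1/P0 = 0.0056 / (0.0056 - 0.00253) = 1.824104
P1 = 145 * 1.824104 = 264.50 MW

264.50


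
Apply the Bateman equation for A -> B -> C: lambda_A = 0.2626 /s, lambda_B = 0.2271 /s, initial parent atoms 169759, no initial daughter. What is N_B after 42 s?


N_B(t) = lambda_A * N_A0 / (lambda_B - lambda_A) * [exp(-lambda_A*t) - exp(-lambda_B*t)]
exp(-0.2626*42) = 1.622106e-05; exp(-0.2271*42) = 7.204641e-05
N_B = 0.2626 * 169759 / (0.2271 - 0.2626) * (1.622106e-05 - 7.204641e-05)
N_B = 70.102

70.102


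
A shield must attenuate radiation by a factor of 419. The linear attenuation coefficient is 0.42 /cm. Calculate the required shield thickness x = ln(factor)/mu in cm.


x = ln(factor) / mu
x = ln(419) / 0.42
x = 14.376 cm

14.376


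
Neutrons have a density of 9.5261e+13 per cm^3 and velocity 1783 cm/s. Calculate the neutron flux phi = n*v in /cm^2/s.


phi = n * v
phi = 9.5261e+13 * 1783
phi = 1.6985e+17 /cm^2/s

1.6985e+17


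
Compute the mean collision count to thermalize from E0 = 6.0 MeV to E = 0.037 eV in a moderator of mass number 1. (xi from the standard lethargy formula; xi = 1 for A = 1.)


xi = 1 + (A-1)^2/(2A)*ln((A-1)/(A+1)) = 1 (for A = 1)
n = ln(E0/E) / xi
n = ln(6.0e6 / 0.037) / 1
n = ln(1.621622e+08) / 1 = 18.904

18.904


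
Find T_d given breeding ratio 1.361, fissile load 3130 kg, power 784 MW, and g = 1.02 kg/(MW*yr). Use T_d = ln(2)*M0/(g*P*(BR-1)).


Breeding gain G = BR - 1 = 1.361 - 1 = 0.361
Fissile production rate = g * P * G = 1.02 * 784 * 0.361 = 288.68448 kg/yr
T_d = ln(2) * M0 / (g * P * G)
T_d = ln(2) * 3130 / 288.68448 = 7.5153 yr

7.5153


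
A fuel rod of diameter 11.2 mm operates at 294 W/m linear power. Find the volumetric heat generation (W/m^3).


r = D / 2 / 1000 = 11.2 / 2 / 1000 = 0.0056 m
q''' = q' / (pi * r^2)
q''' = 294 / (pi * 0.0056^2)
q''' = 2.9842e+06 W/m^3

2.9842e+06


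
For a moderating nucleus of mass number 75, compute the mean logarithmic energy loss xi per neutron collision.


xi = 1 + (A-1)^2/(2A) * ln((A-1)/(A+1))
xi = 1 + (75-1)^2/(2*75) * ln((75-1)/(75 +1))
xi = 0.026431

0.026431


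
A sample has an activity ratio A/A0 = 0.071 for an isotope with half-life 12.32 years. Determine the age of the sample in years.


lambda = ln(2) / t_half = ln(2) / 12.32 = 0.05626195 /yr
t = -ln(A/A0) / lambda
t = -ln(0.071) / 0.05626195
t = 47.014 yr

47.014


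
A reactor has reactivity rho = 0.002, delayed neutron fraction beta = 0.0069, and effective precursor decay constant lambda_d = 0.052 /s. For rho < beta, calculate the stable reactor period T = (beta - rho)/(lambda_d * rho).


T = (beta - rho) / (lambda_d * rho)
T = (0.0069 - 0.002) / (0.052 * 0.002)
T = 47.115 s

47.115


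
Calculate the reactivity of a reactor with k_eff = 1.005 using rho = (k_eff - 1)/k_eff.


rho = (k_eff - 1) / k_eff
rho = (1.005 - 1) / 1.005
rho = 0.0049751

0.0049751


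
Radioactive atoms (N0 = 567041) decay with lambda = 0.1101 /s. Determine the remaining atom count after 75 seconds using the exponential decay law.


N = N0 * exp(-lambda * t)
N = 567041 * exp(-0.1101 * 75)
N = 147.04

147.04


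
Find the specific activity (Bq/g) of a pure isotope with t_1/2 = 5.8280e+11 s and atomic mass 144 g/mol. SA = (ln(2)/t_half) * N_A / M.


lambda = ln(2) / t_half = ln(2) / 5.8280e+11 = 1.189340e-12 /s
SA = lambda * N_A / M
SA = 1.189340e-12 * 6.022e23 / 144
SA = 4.9738e+09 Bq/g

4.9738e+09


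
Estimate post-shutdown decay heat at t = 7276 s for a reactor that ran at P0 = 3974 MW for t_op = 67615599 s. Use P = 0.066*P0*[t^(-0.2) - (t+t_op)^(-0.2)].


P/P0 = 0.066 * [t^(-0.2) - (t + t_op)^(-0.2)]
P/P0 = 0.066 * [7276^(-0.2) - (7276 + 67615599)^(-0.2)]
P/P0 = 0.066 * [0.1688968 - 0.02716322] = 0.009354416
P = 3974 * 0.009354416 = 37.174 MW

37.174


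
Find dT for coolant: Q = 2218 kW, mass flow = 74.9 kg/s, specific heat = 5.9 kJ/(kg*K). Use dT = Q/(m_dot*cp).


dT = Q / (m_dot * cp)
dT = 2218 / (74.9 * 5.9)
dT = 5.0191 C

5.0191


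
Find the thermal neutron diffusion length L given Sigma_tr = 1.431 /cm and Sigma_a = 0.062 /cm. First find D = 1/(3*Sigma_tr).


D = 1 / (3 * Sigma_tr) = 1 / (3 * 1.431) = 0.2329373 cm
L = sqrt(D / Sigma_a)
L = sqrt(0.2329373 / 0.062)
L = 1.9383 cm

1.9383


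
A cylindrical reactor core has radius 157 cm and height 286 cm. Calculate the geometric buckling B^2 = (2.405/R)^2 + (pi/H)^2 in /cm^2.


B^2 = (2.405/R)^2 + (pi/H)^2
B^2 = (2.405/157)^2 + (pi/286)^2
B^2 = 3.5532e-04 /cm^2

3.5532e-04


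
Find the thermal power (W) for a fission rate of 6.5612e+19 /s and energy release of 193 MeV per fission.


P = fission_rate * E_MeV * 1.602e-13
P = 6.5612e+19 * 193 * 1.602e-13
P = 2.0286e+09 W

2.0286e+09


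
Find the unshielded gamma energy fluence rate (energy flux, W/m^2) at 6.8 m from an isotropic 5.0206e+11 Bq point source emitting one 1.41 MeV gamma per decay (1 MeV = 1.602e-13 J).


psi = A * E * 1.602e-13 / (4*pi*r^2)
psi = 5.0206e+11 * 1.41 * 1.602e-13 / (4*pi*6.8^2)
psi = 1.9517e-04 W/m^2

1.9517e-04


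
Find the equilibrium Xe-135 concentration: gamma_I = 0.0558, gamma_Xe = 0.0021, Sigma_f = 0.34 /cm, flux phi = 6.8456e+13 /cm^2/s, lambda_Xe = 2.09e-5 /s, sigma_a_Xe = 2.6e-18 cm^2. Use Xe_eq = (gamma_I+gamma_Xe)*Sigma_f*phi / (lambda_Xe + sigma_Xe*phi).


Xe_eq = (gamma_I + gamma_Xe) * Sigma_f * phi / (lambda_Xe + sigma_Xe * phi)
Numerator = (0.0558 + 0.0021) * 0.34 * 6.8456e+13 = 1.347625e+12
Denominator = 2.09e-5 + 2.6e-18 * 6.8456e+13 = 1.988856e-04
Xe_eq = 1.347625e+12 / 1.988856e-04 = 6.7759e+15 /cm^3

6.7759e+15


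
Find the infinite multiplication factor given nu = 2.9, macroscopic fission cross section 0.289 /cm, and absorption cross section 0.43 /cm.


k_inf = nu * Sigma_f / Sigma_a
k_inf = 2.9 * 0.289 / 0.43
k_inf = 1.9491

1.9491


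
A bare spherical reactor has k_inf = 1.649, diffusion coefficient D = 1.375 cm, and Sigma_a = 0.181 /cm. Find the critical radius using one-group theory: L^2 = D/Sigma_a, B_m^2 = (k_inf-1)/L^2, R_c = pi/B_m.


L^2 = D / Sigma_a = 1.375 / 0.181 = 7.596685 cm^2
B_m^2 = (k_inf - 1) / L^2 = (1.649 - 1) / 7.596685 = 0.08543200 /cm^2
For a bare sphere: B_g = pi/R, so R_c = pi / sqrt(B_m^2)
R_c = pi / sqrt(0.08543200) = 10.748 cm

10.748


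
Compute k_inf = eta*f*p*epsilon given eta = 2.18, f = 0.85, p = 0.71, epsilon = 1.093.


k_inf = eta * f * p * epsilon
k_inf = 2.18 * 0.85 * 0.71 * 1.093
k_inf = 1.4380

1.4380


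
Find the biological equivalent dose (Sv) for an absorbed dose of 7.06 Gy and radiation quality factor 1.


H = D * Q
H = 7.06 * 1
H = 7.0600 Sv

7.0600


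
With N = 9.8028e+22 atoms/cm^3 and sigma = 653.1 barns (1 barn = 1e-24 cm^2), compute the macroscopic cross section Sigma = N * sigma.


Sigma = N * sigma_barns * 1e-24
Sigma = 9.8028e+22 * 653.1 * 1e-24
Sigma = 64.022 /cm

64.022


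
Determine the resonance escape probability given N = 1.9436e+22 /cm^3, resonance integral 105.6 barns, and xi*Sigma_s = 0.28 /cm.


p = exp(-N * I * 1e-24 / (xi*Sigma_s))
p = exp(-1.9436e+22 * 105.6 * 1e-24 / 0.28)
p = 6.5548e-04

6.5548e-04


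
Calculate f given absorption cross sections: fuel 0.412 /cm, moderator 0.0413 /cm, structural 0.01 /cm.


f = Sigma_a_fuel / (Sigma_a_fuel + Sigma_a_mod + Sigma_a_other)
f = 0.412 / (0.412 + 0.0413 + 0.01)
f = 0.88927

0.88927


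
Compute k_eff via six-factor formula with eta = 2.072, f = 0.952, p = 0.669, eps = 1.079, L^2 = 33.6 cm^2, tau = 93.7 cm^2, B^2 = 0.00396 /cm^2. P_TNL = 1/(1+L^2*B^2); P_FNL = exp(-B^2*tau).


k_inf = eta*f*p*eps = 2.072*0.952*0.669*1.079 = 1.423883
P_TNL = 1/(1 + L^2*B^2) = 1/(1 + 33.6*0.00396) = 0.8825689
P_FNL = exp(-B^2*tau) = exp(-0.00396*93.7) = 0.6900081
k_eff = k_inf * P_TNL * P_FNL = 1.423883 * 0.8825689 * 0.6900081
k_eff = 0.86712

0.86712


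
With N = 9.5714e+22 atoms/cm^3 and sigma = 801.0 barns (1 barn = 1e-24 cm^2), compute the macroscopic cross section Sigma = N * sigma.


Sigma = N * sigma_barns * 1e-24
Sigma = 9.5714e+22 * 801.0 * 1e-24
Sigma = 76.667 /cm

76.667


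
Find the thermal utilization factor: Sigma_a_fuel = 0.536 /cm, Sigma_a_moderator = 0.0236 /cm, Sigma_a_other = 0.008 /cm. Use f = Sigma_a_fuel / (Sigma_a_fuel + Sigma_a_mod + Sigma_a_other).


f = Sigma_a_fuel / (Sigma_a_fuel + Sigma_a_mod + Sigma_a_other)
f = 0.536 / (0.536 + 0.0236 + 0.008)
f = 0.94433

0.94433


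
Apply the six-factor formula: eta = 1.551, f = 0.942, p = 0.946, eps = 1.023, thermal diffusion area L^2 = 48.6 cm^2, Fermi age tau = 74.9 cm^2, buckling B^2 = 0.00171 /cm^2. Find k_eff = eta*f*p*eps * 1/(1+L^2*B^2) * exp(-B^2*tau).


k_inf = eta*f*p*eps = 1.551*0.942*0.946*1.023 = 1.413935
P_TNL = 1/(1 + L^2*B^2) = 1/(1 + 48.6*0.00171) = 0.9232707
P_FNL = exp(-B^2*tau) = exp(-0.00171*74.9) = 0.8797839
k_eff = k_inf * P_TNL * P_FNL = 1.413935 * 0.9232707 * 0.8797839
k_eff = 1.1485

1.1485


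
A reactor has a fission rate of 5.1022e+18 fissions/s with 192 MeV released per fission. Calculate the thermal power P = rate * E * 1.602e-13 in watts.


P = fission_rate * E_MeV * 1.602e-13
P = 5.1022e+18 * 192 * 1.602e-13
P = 1.5694e+08 W

1.5694e+08


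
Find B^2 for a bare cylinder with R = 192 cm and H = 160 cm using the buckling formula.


B^2 = (2.405/R)^2 + (pi/H)^2
B^2 = (2.405/192)^2 + (pi/160)^2
B^2 = 5.4243e-04 /cm^2

5.4243e-04


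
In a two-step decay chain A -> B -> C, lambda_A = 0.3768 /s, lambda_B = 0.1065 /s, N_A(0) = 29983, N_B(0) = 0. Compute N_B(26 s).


N_B(t) = lambda_A * N_A0 / (lambda_B - lambda_A) * [exp(-lambda_A*t) - exp(-lambda_B*t)]
exp(-0.3768*26) = 5.562933e-05; exp(-0.1065*26) = 0.06272470
N_B = 0.3768 * 29983 / (0.1065 - 0.3768) * (5.562933e-05 - 0.06272470)
N_B = 2619.3

2619.3


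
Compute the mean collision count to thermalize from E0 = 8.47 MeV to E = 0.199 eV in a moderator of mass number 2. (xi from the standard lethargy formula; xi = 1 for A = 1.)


xi = 1 + (A-1)^2/(2A)*ln((A-1)/(A+1)) = 0.7253469 (for A = 2)
n = ln(E0/E) / xi
n = ln(8.47e6 / 0.199) / 0.7253469
n = ln(4.256281e+07) / 0.7253469 = 24.218

24.218


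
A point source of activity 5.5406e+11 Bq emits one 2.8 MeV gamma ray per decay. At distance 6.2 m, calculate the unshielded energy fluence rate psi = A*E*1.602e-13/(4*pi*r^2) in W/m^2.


psi = A * E * 1.602e-13 / (4*pi*r^2)
psi = 5.5406e+11 * 2.8 * 1.602e-13 / (4*pi*6.2^2)
psi = 5.1450e-04 W/m^2

5.1450e-04


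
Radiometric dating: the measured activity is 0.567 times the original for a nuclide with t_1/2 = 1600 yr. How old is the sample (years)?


lambda = ln(2) / t_half = ln(2) / 1600 = 4.332170e-04 /yr
t = -ln(A/A0) / lambda
t = -ln(0.567) / 4.332170e-04
t = 1309.7 yr

1309.7


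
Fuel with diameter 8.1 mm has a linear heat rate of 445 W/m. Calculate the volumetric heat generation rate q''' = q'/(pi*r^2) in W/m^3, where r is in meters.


r = D / 2 / 1000 = 8.1 / 2 / 1000 = 0.00405 m
q''' = q' / (pi * r^2)
q''' = 445 / (pi * 0.00405^2)
q''' = 8.6358e+06 W/m^3

8.6358e+06


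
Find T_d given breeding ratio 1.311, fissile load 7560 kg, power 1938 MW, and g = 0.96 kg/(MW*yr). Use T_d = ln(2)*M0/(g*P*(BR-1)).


Breeding gain G = BR - 1 = 1.311 - 1 = 0.311
Fissile production rate = g * P * G = 0.96 * 1938 * 0.311 = 578.60928 kg/yr
T_d = ln(2) * M0 / (g * P * G)
T_d = ln(2) * 7560 / 578.60928 = 9.0565 yr

9.0565


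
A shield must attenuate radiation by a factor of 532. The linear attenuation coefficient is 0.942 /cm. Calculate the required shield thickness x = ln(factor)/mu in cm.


x = ln(factor) / mu
x = ln(532) / 0.942
x = 6.6631 cm

6.6631


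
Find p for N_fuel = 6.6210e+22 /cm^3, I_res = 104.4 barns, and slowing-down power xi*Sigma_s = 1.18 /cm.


p = exp(-N * I * 1e-24 / (xi*Sigma_s))
p = exp(-6.6210e+22 * 104.4 * 1e-24 / 1.18)
p = 0.0028572

0.0028572


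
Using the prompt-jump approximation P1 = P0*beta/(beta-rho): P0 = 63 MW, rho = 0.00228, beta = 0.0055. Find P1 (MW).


P1/P0 = beta / (beta - rho)
P1/P0 = 0.0055 / (0.0055 - 0.00228) = 1.708075
P1 = 63 * 1.708075 = 107.61 MW

107.61


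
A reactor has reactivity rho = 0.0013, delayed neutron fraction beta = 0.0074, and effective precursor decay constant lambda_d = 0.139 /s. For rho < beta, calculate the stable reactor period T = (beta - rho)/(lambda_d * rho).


T = (beta - rho) / (lambda_d * rho)
T = (0.0074 - 0.0013) / (0.139 * 0.0013)
T = 33.758 s

33.758


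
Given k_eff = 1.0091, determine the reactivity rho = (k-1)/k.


rho = (k_eff - 1) / k_eff
rho = (1.0091 - 1) / 1.0091
rho = 0.0090179

0.0090179


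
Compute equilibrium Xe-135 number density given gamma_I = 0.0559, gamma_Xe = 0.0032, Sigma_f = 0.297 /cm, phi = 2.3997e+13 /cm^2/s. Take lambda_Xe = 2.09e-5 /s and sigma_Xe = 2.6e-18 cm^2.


Xe_eq = (gamma_I + gamma_Xe) * Sigma_f * phi / (lambda_Xe + sigma_Xe * phi)
Numerator = (0.0559 + 0.0032) * 0.297 * 2.3997e+13 = 4.212121e+11
Denominator = 2.09e-5 + 2.6e-18 * 2.3997e+13 = 8.329220e-05
Xe_eq = 4.212121e+11 / 8.329220e-05 = 5.0570e+15 /cm^3

5.0570e+15


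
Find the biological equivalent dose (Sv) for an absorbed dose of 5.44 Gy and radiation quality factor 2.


H = D * Q
H = 5.44 * 2
H = 10.880 Sv

10.880


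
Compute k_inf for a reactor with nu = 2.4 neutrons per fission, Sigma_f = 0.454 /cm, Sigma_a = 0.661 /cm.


k_inf = nu * Sigma_f / Sigma_a
k_inf = 2.4 * 0.454 / 0.661
k_inf = 1.6484

1.6484


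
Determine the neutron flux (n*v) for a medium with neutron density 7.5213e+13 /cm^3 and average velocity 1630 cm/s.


phi = n * v
phi = 7.5213e+13 * 1630
phi = 1.2260e+17 /cm^2/s

1.2260e+17


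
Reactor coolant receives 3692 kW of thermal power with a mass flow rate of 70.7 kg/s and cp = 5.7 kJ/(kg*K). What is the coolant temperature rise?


dT = Q / (m_dot * cp)
dT = 3692 / (70.7 * 5.7)
dT = 9.1615 C

9.1615


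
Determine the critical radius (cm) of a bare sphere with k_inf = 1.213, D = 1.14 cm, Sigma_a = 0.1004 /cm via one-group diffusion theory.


L^2 = D / Sigma_a = 1.14 / 0.1004 = 11.35458 cm^2
B_m^2 = (k_inf - 1) / L^2 = (1.213 - 1) / 11.35458 = 0.01875895 /cm^2
For a bare sphere: B_g = pi/R, so R_c = pi / sqrt(B_m^2)
R_c = pi / sqrt(0.01875895) = 22.937 cm

22.937


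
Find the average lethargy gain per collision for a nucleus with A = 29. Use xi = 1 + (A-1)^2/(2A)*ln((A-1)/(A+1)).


xi = 1 + (A-1)^2/(2A) * ln((A-1)/(A+1))
xi = 1 + (29-1)^2/(2*29) * ln((29-1)/(29 +1))
xi = 0.067407

0.067407


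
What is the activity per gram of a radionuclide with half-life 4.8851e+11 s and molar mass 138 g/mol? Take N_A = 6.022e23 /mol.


lambda = ln(2) / t_half = ln(2) / 4.8851e+11 = 1.418901e-12 /s
SA = lambda * N_A / M
SA = 1.418901e-12 * 6.022e23 / 138
SA = 6.1918e+09 Bq/g

6.1918e+09


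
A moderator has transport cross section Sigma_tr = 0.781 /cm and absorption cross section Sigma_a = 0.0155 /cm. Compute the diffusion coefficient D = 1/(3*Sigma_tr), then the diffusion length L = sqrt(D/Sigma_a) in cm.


D = 1 / (3 * Sigma_tr) = 1 / (3 * 0.781) = 0.4268032 cm
L = sqrt(D / Sigma_a)
L = sqrt(0.4268032 / 0.0155)
L = 5.2474 cm

5.2474


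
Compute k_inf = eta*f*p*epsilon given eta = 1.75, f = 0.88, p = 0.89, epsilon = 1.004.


k_inf = eta * f * p * epsilon
k_inf = 1.75 * 0.88 * 0.89 * 1.004
k_inf = 1.3761

1.3761


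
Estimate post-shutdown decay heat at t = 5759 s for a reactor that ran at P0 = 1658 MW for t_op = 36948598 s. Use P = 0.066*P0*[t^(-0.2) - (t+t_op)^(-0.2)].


P/P0 = 0.066 * [t^(-0.2) - (t + t_op)^(-0.2)]
P/P0 = 0.066 * [5759^(-0.2) - (5759 + 36948598)^(-0.2)]
P/P0 = 0.066 * [0.1769826 - 0.03065257] = 0.009657782
P = 1658 * 0.009657782 = 16.013 MW

16.013


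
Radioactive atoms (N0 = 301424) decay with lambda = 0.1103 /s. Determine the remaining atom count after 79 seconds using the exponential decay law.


N = N0 * exp(-lambda * t)
N = 301424 * exp(-0.1103 * 79)
N = 49.530

49.530


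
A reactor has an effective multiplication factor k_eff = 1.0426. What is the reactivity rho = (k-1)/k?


rho = (k_eff - 1) / k_eff
rho = (1.0426 - 1) / 1.0426
rho = 0.040859

0.040859


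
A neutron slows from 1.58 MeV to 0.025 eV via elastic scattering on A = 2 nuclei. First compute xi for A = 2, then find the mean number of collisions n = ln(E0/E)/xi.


xi = 1 + (A-1)^2/(2A)*ln((A-1)/(A+1)) = 0.7253469 (for A = 2)
n = ln(E0/E) / xi
n = ln(1.58e6 / 0.025) / 0.7253469
n = ln(6.320000e+07) / 0.7253469 = 24.763

24.763


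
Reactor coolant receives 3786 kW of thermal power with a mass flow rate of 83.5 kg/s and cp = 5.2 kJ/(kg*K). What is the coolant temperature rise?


dT = Q / (m_dot * cp)
dT = 3786 / (83.5 * 5.2)
dT = 8.7195 C

8.7195


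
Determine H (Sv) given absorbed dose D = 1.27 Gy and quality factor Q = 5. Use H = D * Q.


H = D * Q
H = 1.27 * 5
H = 6.3500 Sv

6.3500


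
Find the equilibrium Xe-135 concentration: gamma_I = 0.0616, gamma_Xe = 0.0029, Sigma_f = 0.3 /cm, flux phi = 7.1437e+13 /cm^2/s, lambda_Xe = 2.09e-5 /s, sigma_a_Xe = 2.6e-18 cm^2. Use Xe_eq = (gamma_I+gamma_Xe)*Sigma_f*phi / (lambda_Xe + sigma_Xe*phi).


Xe_eq = (gamma_I + gamma_Xe) * Sigma_f * phi / (lambda_Xe + sigma_Xe * phi)
Numerator = (0.0616 + 0.0029) * 0.3 * 7.1437e+13 = 1.382306e+12
Denominator = 2.09e-5 + 2.6e-18 * 7.1437e+13 = 2.066362e-04
Xe_eq = 1.382306e+12 / 2.066362e-04 = 6.6896e+15 /cm^3

6.6896e+15


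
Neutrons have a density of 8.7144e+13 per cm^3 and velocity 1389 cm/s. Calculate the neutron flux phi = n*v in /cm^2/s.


phi = n * v
phi = 8.7144e+13 * 1389
phi = 1.2104e+17 /cm^2/s

1.2104e+17


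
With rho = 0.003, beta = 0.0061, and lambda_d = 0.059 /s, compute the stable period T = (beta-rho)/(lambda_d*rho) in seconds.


T = (beta - rho) / (lambda_d * rho)
T = (0.0061 - 0.003) / (0.059 * 0.003)
T = 17.514 s

17.514


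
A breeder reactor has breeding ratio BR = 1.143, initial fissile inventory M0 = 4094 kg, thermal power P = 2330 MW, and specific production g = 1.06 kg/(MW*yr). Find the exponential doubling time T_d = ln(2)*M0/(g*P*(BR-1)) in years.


Breeding gain G = BR - 1 = 1.143 - 1 = 0.143
Fissile production rate = g * P * G = 1.06 * 2330 * 0.143 = 353.1814 kg/yr
T_d = ln(2) * M0 / (g * P * G)
T_d = ln(2) * 4094 / 353.1814 = 8.0348 yr

8.0348


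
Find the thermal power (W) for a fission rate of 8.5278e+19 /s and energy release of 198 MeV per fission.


P = fission_rate * E_MeV * 1.602e-13
P = 8.5278e+19 * 198 * 1.602e-13
P = 2.7050e+09 W

2.7050e+09


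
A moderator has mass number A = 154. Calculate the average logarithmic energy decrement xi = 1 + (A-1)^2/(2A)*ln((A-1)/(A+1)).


xi = 1 + (A-1)^2/(2A) * ln((A-1)/(A+1))
xi = 1 + (154-1)^2/(2*154) * ln((154-1)/(154 +1))
xi = 0.012931

0.012931


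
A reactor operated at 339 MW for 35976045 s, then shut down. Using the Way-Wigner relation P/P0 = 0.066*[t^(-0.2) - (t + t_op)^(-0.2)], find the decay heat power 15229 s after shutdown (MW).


P/P0 = 0.066 * [t^(-0.2) - (t + t_op)^(-0.2)]
P/P0 = 0.066 * [15229^(-0.2) - (15229 + 35976045)^(-0.2)]
P/P0 = 0.066 * [0.1457021 - 0.03081489] = 0.007582556
P = 339 * 0.007582556 = 2.5705 MW

2.5705


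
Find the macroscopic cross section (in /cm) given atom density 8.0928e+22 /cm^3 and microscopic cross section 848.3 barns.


Sigma = N * sigma_barns * 1e-24
Sigma = 8.0928e+22 * 848.3 * 1e-24
Sigma = 68.651 /cm

68.651


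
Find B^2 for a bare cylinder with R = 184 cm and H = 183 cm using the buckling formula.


B^2 = (2.405/R)^2 + (pi/H)^2
B^2 = (2.405/184)^2 + (pi/183)^2
B^2 = 4.6555e-04 /cm^2

4.6555e-04


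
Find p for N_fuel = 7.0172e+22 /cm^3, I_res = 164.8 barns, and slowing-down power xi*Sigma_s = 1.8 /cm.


p = exp(-N * I * 1e-24 / (xi*Sigma_s))
p = exp(-7.0172e+22 * 164.8 * 1e-24 / 1.8)
p = 0.0016211

0.0016211


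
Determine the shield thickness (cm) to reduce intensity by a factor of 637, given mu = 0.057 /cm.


x = ln(factor) / mu
x = ln(637) / 0.057
x = 113.28 cm

113.28


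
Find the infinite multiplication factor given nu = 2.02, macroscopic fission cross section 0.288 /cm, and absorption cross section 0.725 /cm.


k_inf = nu * Sigma_f / Sigma_a
k_inf = 2.02 * 0.288 / 0.725
k_inf = 0.80243

0.80243


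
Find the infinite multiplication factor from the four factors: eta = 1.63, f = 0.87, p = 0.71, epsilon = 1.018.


k_inf = eta * f * p * epsilon
k_inf = 1.63 * 0.87 * 0.71 * 1.018
k_inf = 1.0250

1.0250


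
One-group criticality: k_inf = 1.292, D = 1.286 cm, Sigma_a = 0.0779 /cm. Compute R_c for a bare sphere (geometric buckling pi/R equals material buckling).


L^2 = D / Sigma_a = 1.286 / 0.0779 = 16.50834 cm^2
B_m^2 = (k_inf - 1) / L^2 = (1.292 - 1) / 16.50834 = 0.01768803 /cm^2
For a bare sphere: B_g = pi/R, so R_c = pi / sqrt(B_m^2)
R_c = pi / sqrt(0.01768803) = 23.622 cm

23.622


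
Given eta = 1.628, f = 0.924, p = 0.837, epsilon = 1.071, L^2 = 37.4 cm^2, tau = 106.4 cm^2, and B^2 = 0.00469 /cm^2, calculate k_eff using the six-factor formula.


k_inf = eta*f*p*eps = 1.628*0.924*0.837*1.071 = 1.348470
P_TNL = 1/(1 + L^2*B^2) = 1/(1 + 37.4*0.00469) = 0.8507699
P_FNL = exp(-B^2*tau) = exp(-0.00469*106.4) = 0.6071278
k_eff = k_inf * P_TNL * P_FNL = 1.348470 * 0.8507699 * 0.6071278
k_eff = 0.69652

0.69652


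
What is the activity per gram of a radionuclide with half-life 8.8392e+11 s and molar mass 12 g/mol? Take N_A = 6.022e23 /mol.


lambda = ln(2) / t_half = ln(2) / 8.8392e+11 = 7.841741e-13 /s
SA = lambda * N_A / M
SA = 7.841741e-13 * 6.022e23 / 12
SA = 3.9352e+10 Bq/g

3.9352e+10


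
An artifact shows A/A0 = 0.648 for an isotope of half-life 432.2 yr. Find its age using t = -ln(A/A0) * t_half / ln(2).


lambda = ln(2) / t_half = ln(2) / 432.2 = 0.001603765 /yr
t = -ln(A/A0) / lambda
t = -ln(0.648) / 0.001603765
t = 270.53 yr

270.53


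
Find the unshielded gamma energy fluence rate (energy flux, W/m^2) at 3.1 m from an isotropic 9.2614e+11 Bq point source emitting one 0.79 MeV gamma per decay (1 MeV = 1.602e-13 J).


psi = A * E * 1.602e-13 / (4*pi*r^2)
psi = 9.2614e+11 * 0.79 * 1.602e-13 / (4*pi*3.1^2)
psi = 9.7058e-04 W/m^2

9.7058e-04


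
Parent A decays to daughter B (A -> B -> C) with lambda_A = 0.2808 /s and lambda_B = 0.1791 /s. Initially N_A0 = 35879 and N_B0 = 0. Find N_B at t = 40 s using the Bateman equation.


N_B(t) = lambda_A * N_A0 / (lambda_B - lambda_A) * [exp(-lambda_A*t) - exp(-lambda_B*t)]
exp(-0.2808*40) = 1.324355e-05; exp(-0.1791*40) = 7.739525e-04
N_B = 0.2808 * 35879 / (0.1791 - 0.2808) * (1.324355e-05 - 7.739525e-04)
N_B = 75.359

75.359


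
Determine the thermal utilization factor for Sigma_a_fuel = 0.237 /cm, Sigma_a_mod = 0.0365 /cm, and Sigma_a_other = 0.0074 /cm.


f = Sigma_a_fuel / (Sigma_a_fuel + Sigma_a_mod + Sigma_a_other)
f = 0.237 / (0.237 + 0.0365 + 0.0074)
f = 0.84372

0.84372


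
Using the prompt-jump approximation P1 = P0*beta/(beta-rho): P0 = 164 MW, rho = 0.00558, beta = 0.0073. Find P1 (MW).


P1/P0 = beta / (beta - rho)
P1/P0 = 0.0073 / (0.0073 - 0.00558) = 4.244186
P1 = 164 * 4.244186 = 696.05 MW

696.05


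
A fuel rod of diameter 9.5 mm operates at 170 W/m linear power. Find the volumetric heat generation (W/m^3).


r = D / 2 / 1000 = 9.5 / 2 / 1000 = 0.00475 m
q''' = q' / (pi * r^2)
q''' = 170 / (pi * 0.00475^2)
q''' = 2.3983e+06 W/m^3

2.3983e+06


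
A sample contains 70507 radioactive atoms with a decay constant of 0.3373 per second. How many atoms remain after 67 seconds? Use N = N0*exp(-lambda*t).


N = N0 * exp(-lambda * t)
N = 70507 * exp(-0.3373 * 67)
N = 1.0804e-05

1.0804e-05


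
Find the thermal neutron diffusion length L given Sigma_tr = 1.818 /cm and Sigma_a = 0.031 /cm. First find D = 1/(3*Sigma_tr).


D = 1 / (3 * Sigma_tr) = 1 / (3 * 1.818) = 0.1833517 cm
L = sqrt(D / Sigma_a)
L = sqrt(0.1833517 / 0.031)
L = 2.4320 cm

2.4320


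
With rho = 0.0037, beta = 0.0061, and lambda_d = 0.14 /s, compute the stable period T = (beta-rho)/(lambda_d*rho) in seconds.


T = (beta - rho) / (lambda_d * rho)
T = (0.0061 - 0.0037) / (0.14 * 0.0037)
T = 4.6332 s

4.6332


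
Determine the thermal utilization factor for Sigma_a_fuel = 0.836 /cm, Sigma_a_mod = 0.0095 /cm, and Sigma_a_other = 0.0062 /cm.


f = Sigma_a_fuel / (Sigma_a_fuel + Sigma_a_mod + Sigma_a_other)
f = 0.836 / (0.836 + 0.0095 + 0.0062)
f = 0.98157

0.98157


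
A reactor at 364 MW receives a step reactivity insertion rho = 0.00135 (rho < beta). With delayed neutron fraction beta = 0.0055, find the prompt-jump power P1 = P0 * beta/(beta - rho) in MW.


P1/P0 = beta / (beta - rho)
P1/P0 = 0.0055 / (0.0055 - 0.00135) = 1.325301
P1 = 364 * 1.325301 = 482.41 MW

482.41


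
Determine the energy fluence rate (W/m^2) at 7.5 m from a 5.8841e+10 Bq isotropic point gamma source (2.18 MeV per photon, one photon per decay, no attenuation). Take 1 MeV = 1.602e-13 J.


psi = A * E * 1.602e-13 / (4*pi*r^2)
psi = 5.8841e+10 * 2.18 * 1.602e-13 / (4*pi*7.5^2)
psi = 2.9071e-05 W/m^2

2.9071e-05


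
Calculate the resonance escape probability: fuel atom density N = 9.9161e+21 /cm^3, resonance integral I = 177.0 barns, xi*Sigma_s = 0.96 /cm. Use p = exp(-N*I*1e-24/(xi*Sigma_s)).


p = exp(-N * I * 1e-24 / (xi*Sigma_s))
p = exp(-9.9161e+21 * 177.0 * 1e-24 / 0.96)
p = 0.16069

0.16069


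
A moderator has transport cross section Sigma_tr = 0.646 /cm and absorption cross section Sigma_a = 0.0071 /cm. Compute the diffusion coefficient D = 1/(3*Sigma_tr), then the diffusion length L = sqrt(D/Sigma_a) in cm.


D = 1 / (3 * Sigma_tr) = 1 / (3 * 0.646) = 0.5159959 cm
L = sqrt(D / Sigma_a)
L = sqrt(0.5159959 / 0.0071)
L = 8.5250 cm

8.5250


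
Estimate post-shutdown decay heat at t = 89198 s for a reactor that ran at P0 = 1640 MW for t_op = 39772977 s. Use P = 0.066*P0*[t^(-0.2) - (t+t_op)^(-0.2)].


P/P0 = 0.066 * [t^(-0.2) - (t + t_op)^(-0.2)]
P/P0 = 0.066 * [89198^(-0.2) - (89198 + 39772977)^(-0.2)]
P/P0 = 0.066 * [0.1023126 - 0.03019172] = 0.004759978
P = 1640 * 0.004759978 = 7.8064 MW

7.8064


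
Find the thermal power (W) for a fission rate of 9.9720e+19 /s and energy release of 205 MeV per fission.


P = fission_rate * E_MeV * 1.602e-13
P = 9.9720e+19 * 205 * 1.602e-13
P = 3.2749e+09 W

3.2749e+09


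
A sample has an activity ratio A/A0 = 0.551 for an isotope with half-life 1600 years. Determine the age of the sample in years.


lambda = ln(2) / t_half = ln(2) / 1600 = 4.332170e-04 /yr
t = -ln(A/A0) / lambda
t = -ln(0.551) / 4.332170e-04
t = 1375.8 yr

1375.8


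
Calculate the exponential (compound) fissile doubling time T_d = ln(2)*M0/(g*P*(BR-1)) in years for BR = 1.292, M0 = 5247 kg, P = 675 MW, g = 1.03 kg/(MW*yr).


Breeding gain G = BR - 1 = 1.292 - 1 = 0.292
Fissile production rate = g * P * G = 1.03 * 675 * 0.292 = 203.013 kg/yr
T_d = ln(2) * M0 / (g * P * G)
T_d = ln(2) * 5247 / 203.013 = 17.915 yr

17.915


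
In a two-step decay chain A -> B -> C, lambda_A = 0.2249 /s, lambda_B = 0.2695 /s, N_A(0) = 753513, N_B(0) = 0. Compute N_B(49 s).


N_B(t) = lambda_A * N_A0 / (lambda_B - lambda_A) * [exp(-lambda_A*t) - exp(-lambda_B*t)]
exp(-0.2249*49) = 1.636935e-05; exp(-0.2695*49) = 1.840451e-06
N_B = 0.2249 * 753513 / (0.2695 - 0.2249) * (1.636935e-05 - 1.840451e-06)
N_B = 55.205

55.205


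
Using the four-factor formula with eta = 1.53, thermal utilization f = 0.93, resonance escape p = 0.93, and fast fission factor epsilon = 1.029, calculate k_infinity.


k_inf = eta * f * p * epsilon
k_inf = 1.53 * 0.93 * 0.93 * 1.029
k_inf = 1.3617

1.3617


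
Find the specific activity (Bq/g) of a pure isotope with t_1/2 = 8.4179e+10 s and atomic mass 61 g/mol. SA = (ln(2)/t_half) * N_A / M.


lambda = ln(2) / t_half = ln(2) / 8.4179e+10 = 8.234205e-12 /s
SA = lambda * N_A / M
SA = 8.234205e-12 * 6.022e23 / 61
SA = 8.1289e+10 Bq/g

8.1289e+10


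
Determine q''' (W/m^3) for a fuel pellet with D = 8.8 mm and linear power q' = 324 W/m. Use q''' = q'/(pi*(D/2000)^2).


r = D / 2 / 1000 = 8.8 / 2 / 1000 = 0.0044 m
q''' = q' / (pi * r^2)
q''' = 324 / (pi * 0.0044^2)
q''' = 5.3271e+06 W/m^3

5.3271e+06


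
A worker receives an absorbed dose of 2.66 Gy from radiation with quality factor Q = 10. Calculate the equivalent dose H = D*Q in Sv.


H = D * Q
H = 2.66 * 10
H = 26.600 Sv

26.600


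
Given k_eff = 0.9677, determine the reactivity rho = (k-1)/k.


rho = (k_eff - 1) / k_eff
rho = (0.9677 - 1) / 0.9677
rho = -0.033378

-0.033378


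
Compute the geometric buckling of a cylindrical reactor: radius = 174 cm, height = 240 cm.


B^2 = (2.405/R)^2 + (pi/H)^2
B^2 = (2.405/174)^2 + (pi/240)^2
B^2 = 3.6239e-04 /cm^2

3.6239e-04


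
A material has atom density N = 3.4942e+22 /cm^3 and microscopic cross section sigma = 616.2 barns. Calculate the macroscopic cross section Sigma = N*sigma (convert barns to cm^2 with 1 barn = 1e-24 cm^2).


Sigma = N * sigma_barns * 1e-24
Sigma = 3.4942e+22 * 616.2 * 1e-24
Sigma = 21.531 /cm

21.531


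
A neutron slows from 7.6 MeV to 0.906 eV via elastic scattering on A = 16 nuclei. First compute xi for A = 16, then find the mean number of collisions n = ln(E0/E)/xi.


xi = 1 + (A-1)^2/(2A)*ln((A-1)/(A+1)) = 0.1199467 (for A = 16)
n = ln(E0/E) / xi
n = ln(7.6e6 / 0.906) / 0.1199467
n = ln(8.388521e+06) / 0.1199467 = 132.91

132.91


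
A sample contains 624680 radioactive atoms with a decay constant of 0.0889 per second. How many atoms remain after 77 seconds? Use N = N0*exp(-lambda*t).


N = N0 * exp(-lambda * t)
N = 624680 * exp(-0.0889 * 77)
N = 664.94

664.94


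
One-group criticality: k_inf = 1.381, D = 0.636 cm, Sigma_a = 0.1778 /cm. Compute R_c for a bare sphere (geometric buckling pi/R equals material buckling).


L^2 = D / Sigma_a = 0.636 / 0.1778 = 3.577053 cm^2
B_m^2 = (k_inf - 1) / L^2 = (1.381 - 1) / 3.577053 = 0.1065123 /cm^2
For a bare sphere: B_g = pi/R, so R_c = pi / sqrt(B_m^2)
R_c = pi / sqrt(0.1065123) = 9.6261 cm

9.6261


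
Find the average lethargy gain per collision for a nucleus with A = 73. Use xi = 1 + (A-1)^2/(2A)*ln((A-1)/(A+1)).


xi = 1 + (A-1)^2/(2A) * ln((A-1)/(A+1))
xi = 1 + (73-1)^2/(2*73) * ln((73-1)/(73 +1))
xi = 0.027149

0.027149


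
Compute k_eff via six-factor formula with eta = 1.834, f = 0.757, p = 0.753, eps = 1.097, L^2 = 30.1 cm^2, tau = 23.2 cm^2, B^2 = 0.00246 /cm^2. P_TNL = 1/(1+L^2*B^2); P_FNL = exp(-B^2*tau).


k_inf = eta*f*p*eps = 1.834*0.757*0.753*1.097 = 1.146824
P_TNL = 1/(1 + L^2*B^2) = 1/(1 + 30.1*0.00246) = 0.9310588
P_FNL = exp(-B^2*tau) = exp(-0.00246*23.2) = 0.9445261
k_eff = k_inf * P_TNL * P_FNL = 1.146824 * 0.9310588 * 0.9445261
k_eff = 1.0085

1.0085


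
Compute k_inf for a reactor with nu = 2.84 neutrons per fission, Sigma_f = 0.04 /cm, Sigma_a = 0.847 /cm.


k_inf = nu * Sigma_f / Sigma_a
k_inf = 2.84 * 0.04 / 0.847
k_inf = 0.13412

0.13412


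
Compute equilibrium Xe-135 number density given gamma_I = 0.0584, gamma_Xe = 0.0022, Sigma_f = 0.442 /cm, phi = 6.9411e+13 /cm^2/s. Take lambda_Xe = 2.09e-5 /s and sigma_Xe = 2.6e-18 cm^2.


Xe_eq = (gamma_I + gamma_Xe) * Sigma_f * phi / (lambda_Xe + sigma_Xe * phi)
Numerator = (0.0584 + 0.0022) * 0.442 * 6.9411e+13 = 1.859188e+12
Denominator = 2.09e-5 + 2.6e-18 * 6.9411e+13 = 2.013686e-04
Xe_eq = 1.859188e+12 / 2.013686e-04 = 9.2328e+15 /cm^3

9.2328e+15


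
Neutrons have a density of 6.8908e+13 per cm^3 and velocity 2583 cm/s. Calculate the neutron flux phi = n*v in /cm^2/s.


phi = n * v
phi = 6.8908e+13 * 2583
phi = 1.7799e+17 /cm^2/s

1.7799e+17


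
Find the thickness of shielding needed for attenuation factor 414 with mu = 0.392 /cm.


x = ln(factor) / mu
x = ln(414) / 0.392
x = 15.372 cm

15.372


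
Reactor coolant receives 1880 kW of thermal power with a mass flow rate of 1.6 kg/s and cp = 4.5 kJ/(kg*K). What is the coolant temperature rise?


dT = Q / (m_dot * cp)
dT = 1880 / (1.6 * 4.5)
dT = 261.11 C

261.11


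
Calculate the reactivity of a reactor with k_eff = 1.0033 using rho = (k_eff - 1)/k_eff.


rho = (k_eff - 1) / k_eff
rho = (1.0033 - 1) / 1.0033
rho = 0.0032891

0.0032891


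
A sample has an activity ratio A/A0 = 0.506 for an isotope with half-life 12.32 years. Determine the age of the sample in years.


lambda = ln(2) / t_half = ln(2) / 12.32 = 0.05626195 /yr
t = -ln(A/A0) / lambda
t = -ln(0.506) / 0.05626195
t = 12.108 yr

12.108


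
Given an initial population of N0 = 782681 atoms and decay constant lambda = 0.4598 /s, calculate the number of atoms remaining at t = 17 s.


N = N0 * exp(-lambda * t)
N = 782681 * exp(-0.4598 * 17)
N = 315.41

315.41


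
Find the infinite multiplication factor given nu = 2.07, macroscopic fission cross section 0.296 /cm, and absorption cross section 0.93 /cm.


k_inf = nu * Sigma_f / Sigma_a
k_inf = 2.07 * 0.296 / 0.93
k_inf = 0.65884

0.65884


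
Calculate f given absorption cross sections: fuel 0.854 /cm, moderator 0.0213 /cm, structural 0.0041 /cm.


f = Sigma_a_fuel / (Sigma_a_fuel + Sigma_a_mod + Sigma_a_other)
f = 0.854 / (0.854 + 0.0213 + 0.0041)
f = 0.97112

0.97112


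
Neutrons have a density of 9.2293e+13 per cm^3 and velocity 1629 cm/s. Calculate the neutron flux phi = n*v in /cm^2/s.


phi = n * v
phi = 9.2293e+13 * 1629
phi = 1.5035e+17 /cm^2/s

1.5035e+17


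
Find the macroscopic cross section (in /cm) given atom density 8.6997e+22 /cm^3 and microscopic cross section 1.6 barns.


Sigma = N * sigma_barns * 1e-24
Sigma = 8.6997e+22 * 1.6 * 1e-24
Sigma = 0.13920 /cm

0.13920


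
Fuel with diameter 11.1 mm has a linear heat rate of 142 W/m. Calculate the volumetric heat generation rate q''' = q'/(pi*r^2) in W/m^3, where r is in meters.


r = D / 2 / 1000 = 11.1 / 2 / 1000 = 0.00555 m
q''' = q' / (pi * r^2)
q''' = 142 / (pi * 0.00555^2)
q''' = 1.4674e+06 W/m^3

1.4674e+06


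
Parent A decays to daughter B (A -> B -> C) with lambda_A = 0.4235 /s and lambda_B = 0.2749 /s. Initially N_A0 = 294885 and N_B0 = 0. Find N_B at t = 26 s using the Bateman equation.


N_B(t) = lambda_A * N_A0 / (lambda_B - lambda_A) * [exp(-lambda_A*t) - exp(-lambda_B*t)]
exp(-0.4235*26) = 1.651899e-05; exp(-0.2749*26) = 7.869074e-04
N_B = 0.4235 * 294885 / (0.2749 - 0.4235) * (1.651899e-05 - 7.869074e-04)
N_B = 647.44

647.44


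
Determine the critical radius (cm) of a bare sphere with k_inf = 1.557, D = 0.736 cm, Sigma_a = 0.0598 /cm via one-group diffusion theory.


L^2 = D / Sigma_a = 0.736 / 0.0598 = 12.30769 cm^2
B_m^2 = (k_inf - 1) / L^2 = (1.557 - 1) / 12.30769 = 0.04525626 /cm^2
For a bare sphere: B_g = pi/R, so R_c = pi / sqrt(B_m^2)
R_c = pi / sqrt(0.04525626) = 14.768 cm

14.768


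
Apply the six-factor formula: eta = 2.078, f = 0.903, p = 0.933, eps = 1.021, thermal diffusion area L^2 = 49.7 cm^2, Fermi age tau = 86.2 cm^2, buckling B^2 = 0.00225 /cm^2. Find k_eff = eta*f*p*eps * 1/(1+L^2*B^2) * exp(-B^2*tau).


k_inf = eta*f*p*eps = 2.078*0.903*0.933*1.021 = 1.787478
P_TNL = 1/(1 + L^2*B^2) = 1/(1 + 49.7*0.00225) = 0.8994221
P_FNL = exp(-B^2*tau) = exp(-0.00225*86.2) = 0.8236991
k_eff = k_inf * P_TNL * P_FNL = 1.787478 * 0.8994221 * 0.8236991
k_eff = 1.3243

1.3243


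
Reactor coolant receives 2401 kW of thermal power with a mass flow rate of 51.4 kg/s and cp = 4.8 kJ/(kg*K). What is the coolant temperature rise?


dT = Q / (m_dot * cp)
dT = 2401 / (51.4 * 4.8)
dT = 9.7317 C

9.7317


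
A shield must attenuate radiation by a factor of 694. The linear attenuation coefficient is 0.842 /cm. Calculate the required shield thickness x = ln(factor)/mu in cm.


x = ln(factor) / mu
x = ln(694) / 0.842
x = 7.7702 cm

7.7702


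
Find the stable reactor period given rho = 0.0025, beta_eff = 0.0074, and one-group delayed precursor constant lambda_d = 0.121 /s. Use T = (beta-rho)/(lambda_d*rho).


T = (beta - rho) / (lambda_d * rho)
T = (0.0074 - 0.0025) / (0.121 * 0.0025)
T = 16.198 s

16.198


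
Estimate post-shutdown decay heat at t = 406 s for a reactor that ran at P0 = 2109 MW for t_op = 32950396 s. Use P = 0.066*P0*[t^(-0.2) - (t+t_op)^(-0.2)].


P/P0 = 0.066 * [t^(-0.2) - (t + t_op)^(-0.2)]
P/P0 = 0.066 * [406^(-0.2) - (406 + 32950396)^(-0.2)]
P/P0 = 0.066 * [0.3008117 - 0.03136366] = 0.01778357
P = 2109 * 0.01778357 = 37.506 MW

37.506


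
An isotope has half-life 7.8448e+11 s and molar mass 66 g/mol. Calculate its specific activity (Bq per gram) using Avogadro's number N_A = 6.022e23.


lambda = ln(2) / t_half = ln(2) / 7.8448e+11 = 8.835753e-13 /s
SA = lambda * N_A / M
SA = 8.835753e-13 * 6.022e23 / 66
SA = 8.0620e+09 Bq/g

8.0620e+09


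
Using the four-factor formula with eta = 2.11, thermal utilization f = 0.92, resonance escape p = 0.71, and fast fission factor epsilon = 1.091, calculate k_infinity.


k_inf = eta * f * p * epsilon
k_inf = 2.11 * 0.92 * 0.71 * 1.091
k_inf = 1.5037

1.5037


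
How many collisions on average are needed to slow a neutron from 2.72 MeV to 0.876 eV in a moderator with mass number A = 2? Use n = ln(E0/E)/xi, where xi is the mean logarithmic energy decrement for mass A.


xi = 1 + (A-1)^2/(2A)*ln((A-1)/(A+1)) = 0.7253469 (for A = 2)
n = ln(E0/E) / xi
n = ln(2.72e6 / 0.876) / 0.7253469
n = ln(3.105023e+06) / 0.7253469 = 20.609

20.609


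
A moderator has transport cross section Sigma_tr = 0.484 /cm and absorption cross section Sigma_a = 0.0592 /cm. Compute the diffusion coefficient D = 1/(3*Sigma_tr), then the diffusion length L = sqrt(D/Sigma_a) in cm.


D = 1 / (3 * Sigma_tr) = 1 / (3 * 0.484) = 0.6887052 cm
L = sqrt(D / Sigma_a)
L = sqrt(0.6887052 / 0.0592)
L = 3.4108 cm

3.4108


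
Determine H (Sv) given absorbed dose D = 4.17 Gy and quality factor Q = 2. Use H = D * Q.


H = D * Q
H = 4.17 * 2
H = 8.3400 Sv

8.3400


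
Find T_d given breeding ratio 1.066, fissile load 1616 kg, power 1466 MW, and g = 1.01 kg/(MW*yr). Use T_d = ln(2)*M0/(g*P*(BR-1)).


Breeding gain G = BR - 1 = 1.066 - 1 = 0.066
Fissile production rate = g * P * G = 1.01 * 1466 * 0.066 = 97.72356 kg/yr
T_d = ln(2) * M0 / (g * P * G)
T_d = ln(2) * 1616 / 97.72356 = 11.462 yr

11.462


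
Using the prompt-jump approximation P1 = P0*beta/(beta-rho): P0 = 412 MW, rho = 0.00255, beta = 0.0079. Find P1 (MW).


P1/P0 = beta / (beta - rho)
P1/P0 = 0.0079 / (0.0079 - 0.00255) = 1.476636
P1 = 412 * 1.476636 = 608.37 MW

608.37


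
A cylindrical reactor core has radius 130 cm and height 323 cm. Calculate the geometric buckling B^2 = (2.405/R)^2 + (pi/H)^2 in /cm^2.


B^2 = (2.405/R)^2 + (pi/H)^2
B^2 = (2.405/130)^2 + (pi/323)^2
B^2 = 4.3685e-04 /cm^2

4.3685e-04
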